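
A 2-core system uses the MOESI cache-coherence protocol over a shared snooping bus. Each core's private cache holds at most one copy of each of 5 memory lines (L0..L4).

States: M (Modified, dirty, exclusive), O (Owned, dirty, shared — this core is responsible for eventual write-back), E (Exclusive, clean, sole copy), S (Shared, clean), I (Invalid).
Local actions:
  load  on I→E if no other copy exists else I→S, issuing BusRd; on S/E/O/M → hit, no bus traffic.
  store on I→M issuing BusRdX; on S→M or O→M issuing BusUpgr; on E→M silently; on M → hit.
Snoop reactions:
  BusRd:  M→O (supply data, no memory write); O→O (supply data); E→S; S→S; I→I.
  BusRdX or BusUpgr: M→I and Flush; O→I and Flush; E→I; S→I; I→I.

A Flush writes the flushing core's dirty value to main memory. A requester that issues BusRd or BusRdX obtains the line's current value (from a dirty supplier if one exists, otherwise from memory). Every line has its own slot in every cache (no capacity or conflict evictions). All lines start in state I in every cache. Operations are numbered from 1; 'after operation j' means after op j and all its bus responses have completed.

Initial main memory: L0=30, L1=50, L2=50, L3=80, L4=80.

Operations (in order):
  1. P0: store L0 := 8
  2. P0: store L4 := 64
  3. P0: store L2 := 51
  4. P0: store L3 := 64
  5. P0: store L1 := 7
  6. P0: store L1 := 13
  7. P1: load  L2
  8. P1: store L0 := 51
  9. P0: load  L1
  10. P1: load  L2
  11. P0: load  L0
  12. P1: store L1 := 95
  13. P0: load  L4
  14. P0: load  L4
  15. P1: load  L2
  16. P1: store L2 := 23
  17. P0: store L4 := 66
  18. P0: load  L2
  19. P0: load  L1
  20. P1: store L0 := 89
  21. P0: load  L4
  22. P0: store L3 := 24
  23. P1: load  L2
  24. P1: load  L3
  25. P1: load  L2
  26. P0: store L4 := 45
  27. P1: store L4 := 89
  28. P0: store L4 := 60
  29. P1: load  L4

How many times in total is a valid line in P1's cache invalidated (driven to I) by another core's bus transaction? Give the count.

invalidations = 1

[1] P0: store L0 := 8 | P0:M(8), P1:I | bus: BusRdX
[2] P0: store L4 := 64 | P0:M(64), P1:I | bus: BusRdX
[3] P0: store L2 := 51 | P0:M(51), P1:I | bus: BusRdX
[4] P0: store L3 := 64 | P0:M(64), P1:I | bus: BusRdX
[5] P0: store L1 := 7 | P0:M(7), P1:I | bus: BusRdX
[6] P0: store L1 := 13 | P0:M(13), P1:I | bus: none
[7] P1: load  L2 | P0:O(51), P1:S(51) | bus: BusRd
[8] P1: store L0 := 51 | P0:I, P1:M(51) | bus: BusRdX,Flush
[9] P0: load  L1 | P0:M(13), P1:I | bus: none
[10] P1: load  L2 | P0:O(51), P1:S(51) | bus: none
[11] P0: load  L0 | P0:S(51), P1:O(51) | bus: BusRd
[12] P1: store L1 := 95 | P0:I, P1:M(95) | bus: BusRdX,Flush
[13] P0: load  L4 | P0:M(64), P1:I | bus: none
[14] P0: load  L4 | P0:M(64), P1:I | bus: none
[15] P1: load  L2 | P0:O(51), P1:S(51) | bus: none
[16] P1: store L2 := 23 | P0:I, P1:M(23) | bus: BusUpgr,Flush
[17] P0: store L4 := 66 | P0:M(66), P1:I | bus: none
[18] P0: load  L2 | P0:S(23), P1:O(23) | bus: BusRd
[19] P0: load  L1 | P0:S(95), P1:O(95) | bus: BusRd
[20] P1: store L0 := 89 | P0:I, P1:M(89) | bus: BusUpgr
[21] P0: load  L4 | P0:M(66), P1:I | bus: none
[22] P0: store L3 := 24 | P0:M(24), P1:I | bus: none
[23] P1: load  L2 | P0:S(23), P1:O(23) | bus: none
[24] P1: load  L3 | P0:O(24), P1:S(24) | bus: BusRd
[25] P1: load  L2 | P0:S(23), P1:O(23) | bus: none
[26] P0: store L4 := 45 | P0:M(45), P1:I | bus: none
[27] P1: store L4 := 89 | P0:I, P1:M(89) | bus: BusRdX,Flush
[28] P0: store L4 := 60 | P0:M(60), P1:I | bus: BusRdX,Flush
[29] P1: load  L4 | P0:O(60), P1:S(60) | bus: BusRd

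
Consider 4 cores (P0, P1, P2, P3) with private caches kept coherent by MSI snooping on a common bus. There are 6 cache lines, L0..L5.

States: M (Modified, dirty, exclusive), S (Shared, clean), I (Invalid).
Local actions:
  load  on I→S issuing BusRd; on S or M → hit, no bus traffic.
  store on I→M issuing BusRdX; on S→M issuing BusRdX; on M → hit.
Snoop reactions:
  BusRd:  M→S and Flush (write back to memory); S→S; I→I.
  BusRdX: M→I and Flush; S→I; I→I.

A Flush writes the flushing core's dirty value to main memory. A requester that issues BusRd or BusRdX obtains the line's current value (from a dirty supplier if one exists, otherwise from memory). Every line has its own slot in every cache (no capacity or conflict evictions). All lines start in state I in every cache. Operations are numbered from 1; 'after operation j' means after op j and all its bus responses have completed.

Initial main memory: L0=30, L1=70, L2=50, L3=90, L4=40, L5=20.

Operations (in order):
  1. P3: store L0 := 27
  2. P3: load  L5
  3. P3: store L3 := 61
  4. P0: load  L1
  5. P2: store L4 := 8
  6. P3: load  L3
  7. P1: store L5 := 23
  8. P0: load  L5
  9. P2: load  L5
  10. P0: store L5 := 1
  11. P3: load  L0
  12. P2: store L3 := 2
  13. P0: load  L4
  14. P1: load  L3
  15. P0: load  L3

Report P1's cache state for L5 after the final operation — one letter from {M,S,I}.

state = I

  op1 P3: store L0 := 27 → I/I/I/M on L0; bus BusRdX; mem=30
  op2 P3: load  L5 → I/I/I/S on L5; bus BusRd; mem=20
  op3 P3: store L3 := 61 → I/I/I/M on L3; bus BusRdX; mem=90
  op4 P0: load  L1 → S/I/I/I on L1; bus BusRd; mem=70
  op5 P2: store L4 := 8 → I/I/M/I on L4; bus BusRdX; mem=40
  op6 P3: load  L3 → I/I/I/M on L3; bus (none); mem=90
  op7 P1: store L5 := 23 → I/M/I/I on L5; bus BusRdX; mem=20
  op8 P0: load  L5 → S/S/I/I on L5; bus BusRd Flush; mem=23
  op9 P2: load  L5 → S/S/S/I on L5; bus BusRd; mem=23
  op10 P0: store L5 := 1 → M/I/I/I on L5; bus BusRdX; mem=23
  op11 P3: load  L0 → I/I/I/M on L0; bus (none); mem=30
  op12 P2: store L3 := 2 → I/I/M/I on L3; bus BusRdX Flush; mem=61
  op13 P0: load  L4 → S/I/S/I on L4; bus BusRd Flush; mem=8
  op14 P1: load  L3 → I/S/S/I on L3; bus BusRd Flush; mem=2
  op15 P0: load  L3 → S/S/S/I on L3; bus BusRd; mem=2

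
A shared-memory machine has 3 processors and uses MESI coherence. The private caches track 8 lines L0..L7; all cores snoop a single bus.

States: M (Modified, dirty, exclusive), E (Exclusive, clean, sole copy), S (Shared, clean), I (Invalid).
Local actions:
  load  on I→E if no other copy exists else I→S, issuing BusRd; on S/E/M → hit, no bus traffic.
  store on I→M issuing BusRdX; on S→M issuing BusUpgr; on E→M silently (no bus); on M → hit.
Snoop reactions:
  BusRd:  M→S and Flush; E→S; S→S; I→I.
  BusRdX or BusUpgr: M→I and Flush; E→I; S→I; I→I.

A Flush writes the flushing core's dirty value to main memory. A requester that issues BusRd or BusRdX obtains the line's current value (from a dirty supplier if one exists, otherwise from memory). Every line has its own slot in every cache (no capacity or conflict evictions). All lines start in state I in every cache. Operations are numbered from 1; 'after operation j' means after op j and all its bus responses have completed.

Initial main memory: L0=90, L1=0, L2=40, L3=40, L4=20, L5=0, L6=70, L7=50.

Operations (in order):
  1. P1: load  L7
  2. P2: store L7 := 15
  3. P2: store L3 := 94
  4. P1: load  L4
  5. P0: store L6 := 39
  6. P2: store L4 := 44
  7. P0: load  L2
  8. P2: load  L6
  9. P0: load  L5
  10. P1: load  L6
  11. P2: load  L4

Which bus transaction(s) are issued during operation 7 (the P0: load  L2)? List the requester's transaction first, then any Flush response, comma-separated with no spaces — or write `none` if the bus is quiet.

[1] P1: load  L7 | P0:I, P1:E(50), P2:I | bus: BusRd
[2] P2: store L7 := 15 | P0:I, P1:I, P2:M(15) | bus: BusRdX
[3] P2: store L3 := 94 | P0:I, P1:I, P2:M(94) | bus: BusRdX
[4] P1: load  L4 | P0:I, P1:E(20), P2:I | bus: BusRd
[5] P0: store L6 := 39 | P0:M(39), P1:I, P2:I | bus: BusRdX
[6] P2: store L4 := 44 | P0:I, P1:I, P2:M(44) | bus: BusRdX
[7] P0: load  L2 | P0:E(40), P1:I, P2:I | bus: BusRd
[8] P2: load  L6 | P0:S(39), P1:I, P2:S(39) | bus: BusRd,Flush
[9] P0: load  L5 | P0:E(0), P1:I, P2:I | bus: BusRd
[10] P1: load  L6 | P0:S(39), P1:S(39), P2:S(39) | bus: BusRd
[11] P2: load  L4 | P0:I, P1:I, P2:M(44) | bus: none

bus = BusRd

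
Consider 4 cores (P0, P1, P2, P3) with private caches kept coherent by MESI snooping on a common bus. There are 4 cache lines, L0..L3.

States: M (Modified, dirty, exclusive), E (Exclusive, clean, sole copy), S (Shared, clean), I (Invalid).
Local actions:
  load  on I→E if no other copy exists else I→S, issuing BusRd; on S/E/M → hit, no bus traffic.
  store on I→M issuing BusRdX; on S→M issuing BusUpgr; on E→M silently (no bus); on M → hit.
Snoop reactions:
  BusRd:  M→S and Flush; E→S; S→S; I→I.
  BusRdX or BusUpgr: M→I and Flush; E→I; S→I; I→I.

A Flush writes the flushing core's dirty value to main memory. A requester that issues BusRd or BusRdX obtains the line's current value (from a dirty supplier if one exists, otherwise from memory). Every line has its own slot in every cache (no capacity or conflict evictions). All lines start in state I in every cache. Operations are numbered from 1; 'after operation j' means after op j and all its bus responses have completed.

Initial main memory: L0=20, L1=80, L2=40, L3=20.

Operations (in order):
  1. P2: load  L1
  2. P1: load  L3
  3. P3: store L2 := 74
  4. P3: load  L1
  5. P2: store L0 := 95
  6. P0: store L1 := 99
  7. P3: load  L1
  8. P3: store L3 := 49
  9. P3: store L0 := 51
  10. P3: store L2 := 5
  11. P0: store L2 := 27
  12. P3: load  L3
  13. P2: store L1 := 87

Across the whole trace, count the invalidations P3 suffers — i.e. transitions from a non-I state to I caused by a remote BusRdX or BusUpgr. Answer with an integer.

  op1 P2: load  L1 → I/I/E/I on L1; bus BusRd; mem=80
  op2 P1: load  L3 → I/E/I/I on L3; bus BusRd; mem=20
  op3 P3: store L2 := 74 → I/I/I/M on L2; bus BusRdX; mem=40
  op4 P3: load  L1 → I/I/S/S on L1; bus BusRd; mem=80
  op5 P2: store L0 := 95 → I/I/M/I on L0; bus BusRdX; mem=20
  op6 P0: store L1 := 99 → M/I/I/I on L1; bus BusRdX; mem=80
  op7 P3: load  L1 → S/I/I/S on L1; bus BusRd Flush; mem=99
  op8 P3: store L3 := 49 → I/I/I/M on L3; bus BusRdX; mem=20
  op9 P3: store L0 := 51 → I/I/I/M on L0; bus BusRdX Flush; mem=95
  op10 P3: store L2 := 5 → I/I/I/M on L2; bus (none); mem=40
  op11 P0: store L2 := 27 → M/I/I/I on L2; bus BusRdX Flush; mem=5
  op12 P3: load  L3 → I/I/I/M on L3; bus (none); mem=20
  op13 P2: store L1 := 87 → I/I/M/I on L1; bus BusRdX; mem=99

invalidations = 3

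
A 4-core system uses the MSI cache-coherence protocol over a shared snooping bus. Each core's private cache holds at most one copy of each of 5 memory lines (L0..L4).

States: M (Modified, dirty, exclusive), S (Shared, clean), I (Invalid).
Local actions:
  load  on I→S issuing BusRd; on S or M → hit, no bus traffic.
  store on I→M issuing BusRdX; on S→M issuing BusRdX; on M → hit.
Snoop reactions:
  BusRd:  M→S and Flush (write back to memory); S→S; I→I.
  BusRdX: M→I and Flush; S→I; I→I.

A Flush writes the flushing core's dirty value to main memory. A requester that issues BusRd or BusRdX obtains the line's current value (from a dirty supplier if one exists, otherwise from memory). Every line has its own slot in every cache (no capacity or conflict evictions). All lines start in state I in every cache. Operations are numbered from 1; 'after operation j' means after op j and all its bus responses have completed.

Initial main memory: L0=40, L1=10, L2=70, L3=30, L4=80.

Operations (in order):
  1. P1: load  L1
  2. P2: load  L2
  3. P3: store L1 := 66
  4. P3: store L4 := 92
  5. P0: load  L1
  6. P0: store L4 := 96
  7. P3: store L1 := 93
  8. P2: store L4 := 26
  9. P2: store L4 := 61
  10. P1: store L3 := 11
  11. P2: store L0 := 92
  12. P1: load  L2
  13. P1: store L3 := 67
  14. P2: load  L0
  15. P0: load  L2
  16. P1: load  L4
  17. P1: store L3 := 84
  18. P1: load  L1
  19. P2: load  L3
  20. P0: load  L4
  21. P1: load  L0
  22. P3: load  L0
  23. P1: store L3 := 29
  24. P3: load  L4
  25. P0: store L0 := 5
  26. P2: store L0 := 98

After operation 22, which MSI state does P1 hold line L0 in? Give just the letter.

state = S

  op1 P1: load  L1 → I/S/I/I on L1; bus BusRd; mem=10
  op2 P2: load  L2 → I/I/S/I on L2; bus BusRd; mem=70
  op3 P3: store L1 := 66 → I/I/I/M on L1; bus BusRdX; mem=10
  op4 P3: store L4 := 92 → I/I/I/M on L4; bus BusRdX; mem=80
  op5 P0: load  L1 → S/I/I/S on L1; bus BusRd Flush; mem=66
  op6 P0: store L4 := 96 → M/I/I/I on L4; bus BusRdX Flush; mem=92
  op7 P3: store L1 := 93 → I/I/I/M on L1; bus BusRdX; mem=66
  op8 P2: store L4 := 26 → I/I/M/I on L4; bus BusRdX Flush; mem=96
  op9 P2: store L4 := 61 → I/I/M/I on L4; bus (none); mem=96
  op10 P1: store L3 := 11 → I/M/I/I on L3; bus BusRdX; mem=30
  op11 P2: store L0 := 92 → I/I/M/I on L0; bus BusRdX; mem=40
  op12 P1: load  L2 → I/S/S/I on L2; bus BusRd; mem=70
  op13 P1: store L3 := 67 → I/M/I/I on L3; bus (none); mem=30
  op14 P2: load  L0 → I/I/M/I on L0; bus (none); mem=40
  op15 P0: load  L2 → S/S/S/I on L2; bus BusRd; mem=70
  op16 P1: load  L4 → I/S/S/I on L4; bus BusRd Flush; mem=61
  op17 P1: store L3 := 84 → I/M/I/I on L3; bus (none); mem=30
  op18 P1: load  L1 → I/S/I/S on L1; bus BusRd Flush; mem=93
  op19 P2: load  L3 → I/S/S/I on L3; bus BusRd Flush; mem=84
  op20 P0: load  L4 → S/S/S/I on L4; bus BusRd; mem=61
  op21 P1: load  L0 → I/S/S/I on L0; bus BusRd Flush; mem=92
  op22 P3: load  L0 → I/S/S/S on L0; bus BusRd; mem=92
  op23 P1: store L3 := 29 → I/M/I/I on L3; bus BusRdX; mem=84
  op24 P3: load  L4 → S/S/S/S on L4; bus BusRd; mem=61
  op25 P0: store L0 := 5 → M/I/I/I on L0; bus BusRdX; mem=92
  op26 P2: store L0 := 98 → I/I/M/I on L0; bus BusRdX Flush; mem=5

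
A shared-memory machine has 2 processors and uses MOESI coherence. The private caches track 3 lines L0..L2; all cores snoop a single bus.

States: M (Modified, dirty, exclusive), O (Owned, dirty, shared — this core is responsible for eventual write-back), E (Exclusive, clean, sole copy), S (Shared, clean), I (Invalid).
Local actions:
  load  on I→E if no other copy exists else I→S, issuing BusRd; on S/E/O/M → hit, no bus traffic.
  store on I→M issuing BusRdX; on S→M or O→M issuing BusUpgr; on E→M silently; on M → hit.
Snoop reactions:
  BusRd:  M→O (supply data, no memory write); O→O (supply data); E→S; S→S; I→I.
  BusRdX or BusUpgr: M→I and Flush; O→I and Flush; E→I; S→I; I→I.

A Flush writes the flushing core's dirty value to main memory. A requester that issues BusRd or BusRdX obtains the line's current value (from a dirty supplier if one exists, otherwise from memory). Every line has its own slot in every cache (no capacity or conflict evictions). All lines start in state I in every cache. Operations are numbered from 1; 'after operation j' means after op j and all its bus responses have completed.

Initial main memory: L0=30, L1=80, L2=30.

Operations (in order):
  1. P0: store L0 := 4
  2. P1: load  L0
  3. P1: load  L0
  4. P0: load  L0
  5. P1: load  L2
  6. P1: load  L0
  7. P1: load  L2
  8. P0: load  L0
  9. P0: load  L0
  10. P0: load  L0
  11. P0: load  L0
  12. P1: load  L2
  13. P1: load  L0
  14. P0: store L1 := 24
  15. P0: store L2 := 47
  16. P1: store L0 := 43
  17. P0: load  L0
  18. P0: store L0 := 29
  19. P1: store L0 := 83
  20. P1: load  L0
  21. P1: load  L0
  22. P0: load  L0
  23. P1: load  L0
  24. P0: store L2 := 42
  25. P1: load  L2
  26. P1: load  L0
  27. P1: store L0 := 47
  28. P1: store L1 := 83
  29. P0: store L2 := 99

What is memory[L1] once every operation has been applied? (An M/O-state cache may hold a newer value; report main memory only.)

step 1: P0: store L0 := 4  ⟶  MI  (L0)  txn=BusRdX  M[L0]=30
step 2: P1: load  L0  ⟶  OS  (L0)  txn=BusRd  M[L0]=30
step 3: P1: load  L0  ⟶  OS  (L0)  txn=∅  M[L0]=30
step 4: P0: load  L0  ⟶  OS  (L0)  txn=∅  M[L0]=30
step 5: P1: load  L2  ⟶  IE  (L2)  txn=BusRd  M[L2]=30
step 6: P1: load  L0  ⟶  OS  (L0)  txn=∅  M[L0]=30
step 7: P1: load  L2  ⟶  IE  (L2)  txn=∅  M[L2]=30
step 8: P0: load  L0  ⟶  OS  (L0)  txn=∅  M[L0]=30
step 9: P0: load  L0  ⟶  OS  (L0)  txn=∅  M[L0]=30
step 10: P0: load  L0  ⟶  OS  (L0)  txn=∅  M[L0]=30
step 11: P0: load  L0  ⟶  OS  (L0)  txn=∅  M[L0]=30
step 12: P1: load  L2  ⟶  IE  (L2)  txn=∅  M[L2]=30
step 13: P1: load  L0  ⟶  OS  (L0)  txn=∅  M[L0]=30
step 14: P0: store L1 := 24  ⟶  MI  (L1)  txn=BusRdX  M[L1]=80
step 15: P0: store L2 := 47  ⟶  MI  (L2)  txn=BusRdX  M[L2]=30
step 16: P1: store L0 := 43  ⟶  IM  (L0)  txn=BusUpgr+Flush  M[L0]=4
step 17: P0: load  L0  ⟶  SO  (L0)  txn=BusRd  M[L0]=4
step 18: P0: store L0 := 29  ⟶  MI  (L0)  txn=BusUpgr+Flush  M[L0]=43
step 19: P1: store L0 := 83  ⟶  IM  (L0)  txn=BusRdX+Flush  M[L0]=29
step 20: P1: load  L0  ⟶  IM  (L0)  txn=∅  M[L0]=29
step 21: P1: load  L0  ⟶  IM  (L0)  txn=∅  M[L0]=29
step 22: P0: load  L0  ⟶  SO  (L0)  txn=BusRd  M[L0]=29
step 23: P1: load  L0  ⟶  SO  (L0)  txn=∅  M[L0]=29
step 24: P0: store L2 := 42  ⟶  MI  (L2)  txn=∅  M[L2]=30
step 25: P1: load  L2  ⟶  OS  (L2)  txn=BusRd  M[L2]=30
step 26: P1: load  L0  ⟶  SO  (L0)  txn=∅  M[L0]=29
step 27: P1: store L0 := 47  ⟶  IM  (L0)  txn=BusUpgr  M[L0]=29
step 28: P1: store L1 := 83  ⟶  IM  (L1)  txn=BusRdX+Flush  M[L1]=24
step 29: P0: store L2 := 99  ⟶  MI  (L2)  txn=BusUpgr  M[L2]=30

memory[L1] = 24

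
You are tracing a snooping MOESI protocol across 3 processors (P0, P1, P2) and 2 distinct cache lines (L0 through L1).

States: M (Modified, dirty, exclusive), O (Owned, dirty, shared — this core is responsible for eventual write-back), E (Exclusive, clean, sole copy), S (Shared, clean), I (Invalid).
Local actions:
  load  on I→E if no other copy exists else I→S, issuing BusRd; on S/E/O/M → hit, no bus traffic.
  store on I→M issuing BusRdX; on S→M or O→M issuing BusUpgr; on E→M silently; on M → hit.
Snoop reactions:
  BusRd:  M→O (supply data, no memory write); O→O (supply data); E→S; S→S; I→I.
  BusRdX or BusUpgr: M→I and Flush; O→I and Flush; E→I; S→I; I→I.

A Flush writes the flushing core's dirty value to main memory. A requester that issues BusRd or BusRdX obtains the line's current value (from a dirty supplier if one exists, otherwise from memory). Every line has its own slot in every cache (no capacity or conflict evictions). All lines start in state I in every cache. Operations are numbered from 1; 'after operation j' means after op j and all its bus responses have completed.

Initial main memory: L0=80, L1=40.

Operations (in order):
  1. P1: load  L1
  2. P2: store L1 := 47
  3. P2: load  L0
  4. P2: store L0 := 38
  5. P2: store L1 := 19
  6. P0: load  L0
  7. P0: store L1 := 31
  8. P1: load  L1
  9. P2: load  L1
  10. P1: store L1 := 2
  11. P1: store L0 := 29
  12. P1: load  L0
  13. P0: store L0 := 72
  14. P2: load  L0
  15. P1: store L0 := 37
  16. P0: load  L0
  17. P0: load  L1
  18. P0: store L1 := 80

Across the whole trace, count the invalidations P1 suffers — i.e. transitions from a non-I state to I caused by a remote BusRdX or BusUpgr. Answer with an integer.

invalidations = 3

  op1 P1: load  L1 → I/E/I on L1; bus BusRd; mem=40
  op2 P2: store L1 := 47 → I/I/M on L1; bus BusRdX; mem=40
  op3 P2: load  L0 → I/I/E on L0; bus BusRd; mem=80
  op4 P2: store L0 := 38 → I/I/M on L0; bus (none); mem=80
  op5 P2: store L1 := 19 → I/I/M on L1; bus (none); mem=40
  op6 P0: load  L0 → S/I/O on L0; bus BusRd; mem=80
  op7 P0: store L1 := 31 → M/I/I on L1; bus BusRdX Flush; mem=19
  op8 P1: load  L1 → O/S/I on L1; bus BusRd; mem=19
  op9 P2: load  L1 → O/S/S on L1; bus BusRd; mem=19
  op10 P1: store L1 := 2 → I/M/I on L1; bus BusUpgr Flush; mem=31
  op11 P1: store L0 := 29 → I/M/I on L0; bus BusRdX Flush; mem=38
  op12 P1: load  L0 → I/M/I on L0; bus (none); mem=38
  op13 P0: store L0 := 72 → M/I/I on L0; bus BusRdX Flush; mem=29
  op14 P2: load  L0 → O/I/S on L0; bus BusRd; mem=29
  op15 P1: store L0 := 37 → I/M/I on L0; bus BusRdX Flush; mem=72
  op16 P0: load  L0 → S/O/I on L0; bus BusRd; mem=72
  op17 P0: load  L1 → S/O/I on L1; bus BusRd; mem=31
  op18 P0: store L1 := 80 → M/I/I on L1; bus BusUpgr Flush; mem=2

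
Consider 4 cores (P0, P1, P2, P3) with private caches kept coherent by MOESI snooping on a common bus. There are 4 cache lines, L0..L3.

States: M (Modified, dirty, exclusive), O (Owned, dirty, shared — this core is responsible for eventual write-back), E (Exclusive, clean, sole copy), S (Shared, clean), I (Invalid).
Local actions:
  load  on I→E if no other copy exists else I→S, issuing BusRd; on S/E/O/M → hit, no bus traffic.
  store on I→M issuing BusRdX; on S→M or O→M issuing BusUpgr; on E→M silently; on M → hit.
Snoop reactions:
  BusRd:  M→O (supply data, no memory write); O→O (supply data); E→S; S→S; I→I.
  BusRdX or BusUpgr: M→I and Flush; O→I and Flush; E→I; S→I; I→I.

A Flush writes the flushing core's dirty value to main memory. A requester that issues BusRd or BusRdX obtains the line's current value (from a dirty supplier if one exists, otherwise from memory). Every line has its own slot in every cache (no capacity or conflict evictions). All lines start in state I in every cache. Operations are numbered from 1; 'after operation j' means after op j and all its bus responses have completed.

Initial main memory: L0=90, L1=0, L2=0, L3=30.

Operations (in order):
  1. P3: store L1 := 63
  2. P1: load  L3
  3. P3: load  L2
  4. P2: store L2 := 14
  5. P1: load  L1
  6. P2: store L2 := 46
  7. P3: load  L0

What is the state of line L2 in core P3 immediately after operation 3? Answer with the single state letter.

state = E

[1] P3: store L1 := 63 | P0:I, P1:I, P2:I, P3:M(63) | bus: BusRdX
[2] P1: load  L3 | P0:I, P1:E(30), P2:I, P3:I | bus: BusRd
[3] P3: load  L2 | P0:I, P1:I, P2:I, P3:E(0) | bus: BusRd
[4] P2: store L2 := 14 | P0:I, P1:I, P2:M(14), P3:I | bus: BusRdX
[5] P1: load  L1 | P0:I, P1:S(63), P2:I, P3:O(63) | bus: BusRd
[6] P2: store L2 := 46 | P0:I, P1:I, P2:M(46), P3:I | bus: none
[7] P3: load  L0 | P0:I, P1:I, P2:I, P3:E(90) | bus: BusRd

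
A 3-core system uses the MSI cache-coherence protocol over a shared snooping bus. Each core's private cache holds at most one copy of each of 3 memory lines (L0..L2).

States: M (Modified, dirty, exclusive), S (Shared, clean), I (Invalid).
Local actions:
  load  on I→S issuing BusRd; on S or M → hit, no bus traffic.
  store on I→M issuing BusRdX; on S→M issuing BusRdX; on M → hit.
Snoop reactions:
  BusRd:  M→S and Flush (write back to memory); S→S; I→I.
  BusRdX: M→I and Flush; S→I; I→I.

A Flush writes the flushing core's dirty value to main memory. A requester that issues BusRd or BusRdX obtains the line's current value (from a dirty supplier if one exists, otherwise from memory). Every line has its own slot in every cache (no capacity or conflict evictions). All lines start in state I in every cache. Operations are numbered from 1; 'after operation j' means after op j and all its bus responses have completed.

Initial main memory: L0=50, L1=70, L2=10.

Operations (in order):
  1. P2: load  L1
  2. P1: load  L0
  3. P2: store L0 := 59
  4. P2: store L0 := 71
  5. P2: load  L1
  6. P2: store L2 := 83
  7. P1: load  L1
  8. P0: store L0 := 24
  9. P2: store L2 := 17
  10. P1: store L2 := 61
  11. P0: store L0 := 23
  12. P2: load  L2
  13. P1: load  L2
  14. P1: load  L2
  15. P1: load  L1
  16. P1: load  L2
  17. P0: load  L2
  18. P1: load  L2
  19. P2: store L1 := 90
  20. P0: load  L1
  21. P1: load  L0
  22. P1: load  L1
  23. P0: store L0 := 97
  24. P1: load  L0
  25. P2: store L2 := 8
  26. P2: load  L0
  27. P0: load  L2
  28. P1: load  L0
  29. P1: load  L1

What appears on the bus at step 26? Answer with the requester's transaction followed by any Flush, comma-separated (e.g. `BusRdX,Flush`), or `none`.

bus = BusRd

step 1: P2: load  L1  ⟶  IIS  (L1)  txn=BusRd  M[L1]=70
step 2: P1: load  L0  ⟶  ISI  (L0)  txn=BusRd  M[L0]=50
step 3: P2: store L0 := 59  ⟶  IIM  (L0)  txn=BusRdX  M[L0]=50
step 4: P2: store L0 := 71  ⟶  IIM  (L0)  txn=∅  M[L0]=50
step 5: P2: load  L1  ⟶  IIS  (L1)  txn=∅  M[L1]=70
step 6: P2: store L2 := 83  ⟶  IIM  (L2)  txn=BusRdX  M[L2]=10
step 7: P1: load  L1  ⟶  ISS  (L1)  txn=BusRd  M[L1]=70
step 8: P0: store L0 := 24  ⟶  MII  (L0)  txn=BusRdX+Flush  M[L0]=71
step 9: P2: store L2 := 17  ⟶  IIM  (L2)  txn=∅  M[L2]=10
step 10: P1: store L2 := 61  ⟶  IMI  (L2)  txn=BusRdX+Flush  M[L2]=17
step 11: P0: store L0 := 23  ⟶  MII  (L0)  txn=∅  M[L0]=71
step 12: P2: load  L2  ⟶  ISS  (L2)  txn=BusRd+Flush  M[L2]=61
step 13: P1: load  L2  ⟶  ISS  (L2)  txn=∅  M[L2]=61
step 14: P1: load  L2  ⟶  ISS  (L2)  txn=∅  M[L2]=61
step 15: P1: load  L1  ⟶  ISS  (L1)  txn=∅  M[L1]=70
step 16: P1: load  L2  ⟶  ISS  (L2)  txn=∅  M[L2]=61
step 17: P0: load  L2  ⟶  SSS  (L2)  txn=BusRd  M[L2]=61
step 18: P1: load  L2  ⟶  SSS  (L2)  txn=∅  M[L2]=61
step 19: P2: store L1 := 90  ⟶  IIM  (L1)  txn=BusRdX  M[L1]=70
step 20: P0: load  L1  ⟶  SIS  (L1)  txn=BusRd+Flush  M[L1]=90
step 21: P1: load  L0  ⟶  SSI  (L0)  txn=BusRd+Flush  M[L0]=23
step 22: P1: load  L1  ⟶  SSS  (L1)  txn=BusRd  M[L1]=90
step 23: P0: store L0 := 97  ⟶  MII  (L0)  txn=BusRdX  M[L0]=23
step 24: P1: load  L0  ⟶  SSI  (L0)  txn=BusRd+Flush  M[L0]=97
step 25: P2: store L2 := 8  ⟶  IIM  (L2)  txn=BusRdX  M[L2]=61
step 26: P2: load  L0  ⟶  SSS  (L0)  txn=BusRd  M[L0]=97
step 27: P0: load  L2  ⟶  SIS  (L2)  txn=BusRd+Flush  M[L2]=8
step 28: P1: load  L0  ⟶  SSS  (L0)  txn=∅  M[L0]=97
step 29: P1: load  L1  ⟶  SSS  (L1)  txn=∅  M[L1]=90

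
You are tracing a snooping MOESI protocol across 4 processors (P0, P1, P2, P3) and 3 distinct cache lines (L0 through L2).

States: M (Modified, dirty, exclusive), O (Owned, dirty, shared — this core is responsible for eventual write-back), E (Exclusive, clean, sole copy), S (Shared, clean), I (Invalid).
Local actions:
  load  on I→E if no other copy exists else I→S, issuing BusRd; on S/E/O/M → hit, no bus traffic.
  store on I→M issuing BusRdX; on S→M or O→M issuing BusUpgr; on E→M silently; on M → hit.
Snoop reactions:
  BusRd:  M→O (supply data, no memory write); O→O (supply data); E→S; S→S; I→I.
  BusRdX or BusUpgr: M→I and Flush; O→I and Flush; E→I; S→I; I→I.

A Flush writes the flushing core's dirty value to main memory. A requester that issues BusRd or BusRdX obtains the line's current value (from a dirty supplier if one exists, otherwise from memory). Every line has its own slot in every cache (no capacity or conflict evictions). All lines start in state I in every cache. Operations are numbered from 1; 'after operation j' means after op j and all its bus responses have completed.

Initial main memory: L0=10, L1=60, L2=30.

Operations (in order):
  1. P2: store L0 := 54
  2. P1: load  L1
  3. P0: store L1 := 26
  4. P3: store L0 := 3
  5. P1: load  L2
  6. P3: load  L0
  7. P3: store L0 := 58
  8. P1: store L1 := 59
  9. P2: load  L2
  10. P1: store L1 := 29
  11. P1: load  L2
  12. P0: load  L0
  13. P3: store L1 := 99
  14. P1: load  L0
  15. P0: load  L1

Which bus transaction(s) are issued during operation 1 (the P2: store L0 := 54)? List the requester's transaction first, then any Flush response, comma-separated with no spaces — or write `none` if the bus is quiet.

step 1: P2: store L0 := 54  ⟶  IIMI  (L0)  txn=BusRdX  M[L0]=10
step 2: P1: load  L1  ⟶  IEII  (L1)  txn=BusRd  M[L1]=60
step 3: P0: store L1 := 26  ⟶  MIII  (L1)  txn=BusRdX  M[L1]=60
step 4: P3: store L0 := 3  ⟶  IIIM  (L0)  txn=BusRdX+Flush  M[L0]=54
step 5: P1: load  L2  ⟶  IEII  (L2)  txn=BusRd  M[L2]=30
step 6: P3: load  L0  ⟶  IIIM  (L0)  txn=∅  M[L0]=54
step 7: P3: store L0 := 58  ⟶  IIIM  (L0)  txn=∅  M[L0]=54
step 8: P1: store L1 := 59  ⟶  IMII  (L1)  txn=BusRdX+Flush  M[L1]=26
step 9: P2: load  L2  ⟶  ISSI  (L2)  txn=BusRd  M[L2]=30
step 10: P1: store L1 := 29  ⟶  IMII  (L1)  txn=∅  M[L1]=26
step 11: P1: load  L2  ⟶  ISSI  (L2)  txn=∅  M[L2]=30
step 12: P0: load  L0  ⟶  SIIO  (L0)  txn=BusRd  M[L0]=54
step 13: P3: store L1 := 99  ⟶  IIIM  (L1)  txn=BusRdX+Flush  M[L1]=29
step 14: P1: load  L0  ⟶  SSIO  (L0)  txn=BusRd  M[L0]=54
step 15: P0: load  L1  ⟶  SIIO  (L1)  txn=BusRd  M[L1]=29

bus = BusRdX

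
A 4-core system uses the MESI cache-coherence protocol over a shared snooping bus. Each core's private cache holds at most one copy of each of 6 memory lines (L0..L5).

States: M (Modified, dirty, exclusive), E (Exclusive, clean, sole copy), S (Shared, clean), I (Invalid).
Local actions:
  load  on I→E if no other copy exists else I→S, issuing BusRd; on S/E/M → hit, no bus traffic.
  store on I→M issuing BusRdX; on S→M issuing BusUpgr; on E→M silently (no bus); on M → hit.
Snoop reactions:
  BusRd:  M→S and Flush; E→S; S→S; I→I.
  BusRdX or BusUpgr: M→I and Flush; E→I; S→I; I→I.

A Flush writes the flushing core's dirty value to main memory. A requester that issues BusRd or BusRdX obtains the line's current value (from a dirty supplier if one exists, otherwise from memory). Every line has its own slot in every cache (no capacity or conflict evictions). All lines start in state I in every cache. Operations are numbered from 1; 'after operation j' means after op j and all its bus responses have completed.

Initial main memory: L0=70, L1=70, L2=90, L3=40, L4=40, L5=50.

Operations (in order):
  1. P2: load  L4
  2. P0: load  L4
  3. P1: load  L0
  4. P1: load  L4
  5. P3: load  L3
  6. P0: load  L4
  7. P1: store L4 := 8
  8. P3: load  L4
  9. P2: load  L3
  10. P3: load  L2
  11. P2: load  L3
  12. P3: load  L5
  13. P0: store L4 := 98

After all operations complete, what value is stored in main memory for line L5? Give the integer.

memory[L5] = 50

1. P2: load  L4  bus=[BusRd]  L4: P0=I P1=I P2=E P3=I  mem[L4]=40
2. P0: load  L4  bus=[BusRd]  L4: P0=S P1=I P2=S P3=I  mem[L4]=40
3. P1: load  L0  bus=[BusRd]  L0: P0=I P1=E P2=I P3=I  mem[L0]=70
4. P1: load  L4  bus=[BusRd]  L4: P0=S P1=S P2=S P3=I  mem[L4]=40
5. P3: load  L3  bus=[BusRd]  L3: P0=I P1=I P2=I P3=E  mem[L3]=40
6. P0: load  L4  bus=[-]  L4: P0=S P1=S P2=S P3=I  mem[L4]=40
7. P1: store L4 := 8  bus=[BusUpgr]  L4: P0=I P1=M P2=I P3=I  mem[L4]=40
8. P3: load  L4  bus=[BusRd,Flush]  L4: P0=I P1=S P2=I P3=S  mem[L4]=8
9. P2: load  L3  bus=[BusRd]  L3: P0=I P1=I P2=S P3=S  mem[L3]=40
10. P3: load  L2  bus=[BusRd]  L2: P0=I P1=I P2=I P3=E  mem[L2]=90
11. P2: load  L3  bus=[-]  L3: P0=I P1=I P2=S P3=S  mem[L3]=40
12. P3: load  L5  bus=[BusRd]  L5: P0=I P1=I P2=I P3=E  mem[L5]=50
13. P0: store L4 := 98  bus=[BusRdX]  L4: P0=M P1=I P2=I P3=I  mem[L4]=8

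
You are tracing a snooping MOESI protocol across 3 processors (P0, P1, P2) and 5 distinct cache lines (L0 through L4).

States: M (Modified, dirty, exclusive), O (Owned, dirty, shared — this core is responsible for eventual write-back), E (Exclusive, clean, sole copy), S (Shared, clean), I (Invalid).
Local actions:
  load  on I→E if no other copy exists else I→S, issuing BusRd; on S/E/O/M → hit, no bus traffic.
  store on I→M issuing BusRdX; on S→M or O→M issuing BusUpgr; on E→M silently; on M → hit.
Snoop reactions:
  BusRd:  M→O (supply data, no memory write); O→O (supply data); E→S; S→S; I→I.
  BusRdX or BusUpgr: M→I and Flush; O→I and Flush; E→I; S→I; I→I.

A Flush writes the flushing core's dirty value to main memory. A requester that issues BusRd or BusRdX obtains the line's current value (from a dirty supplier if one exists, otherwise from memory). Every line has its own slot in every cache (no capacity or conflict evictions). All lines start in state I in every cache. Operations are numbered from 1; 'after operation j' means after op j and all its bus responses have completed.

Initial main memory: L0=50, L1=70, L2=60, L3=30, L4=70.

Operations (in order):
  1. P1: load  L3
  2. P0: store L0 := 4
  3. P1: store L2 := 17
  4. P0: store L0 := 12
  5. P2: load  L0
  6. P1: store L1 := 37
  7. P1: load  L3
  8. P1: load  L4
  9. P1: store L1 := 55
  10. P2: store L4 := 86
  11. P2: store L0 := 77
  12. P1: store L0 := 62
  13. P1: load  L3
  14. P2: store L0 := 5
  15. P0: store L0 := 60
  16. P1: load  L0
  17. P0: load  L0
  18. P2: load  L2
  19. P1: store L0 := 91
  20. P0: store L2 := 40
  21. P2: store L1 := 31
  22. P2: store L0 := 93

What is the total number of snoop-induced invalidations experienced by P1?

invalidations = 5

  op1 P1: load  L3 → I/E/I on L3; bus BusRd; mem=30
  op2 P0: store L0 := 4 → M/I/I on L0; bus BusRdX; mem=50
  op3 P1: store L2 := 17 → I/M/I on L2; bus BusRdX; mem=60
  op4 P0: store L0 := 12 → M/I/I on L0; bus (none); mem=50
  op5 P2: load  L0 → O/I/S on L0; bus BusRd; mem=50
  op6 P1: store L1 := 37 → I/M/I on L1; bus BusRdX; mem=70
  op7 P1: load  L3 → I/E/I on L3; bus (none); mem=30
  op8 P1: load  L4 → I/E/I on L4; bus BusRd; mem=70
  op9 P1: store L1 := 55 → I/M/I on L1; bus (none); mem=70
  op10 P2: store L4 := 86 → I/I/M on L4; bus BusRdX; mem=70
  op11 P2: store L0 := 77 → I/I/M on L0; bus BusUpgr Flush; mem=12
  op12 P1: store L0 := 62 → I/M/I on L0; bus BusRdX Flush; mem=77
  op13 P1: load  L3 → I/E/I on L3; bus (none); mem=30
  op14 P2: store L0 := 5 → I/I/M on L0; bus BusRdX Flush; mem=62
  op15 P0: store L0 := 60 → M/I/I on L0; bus BusRdX Flush; mem=5
  op16 P1: load  L0 → O/S/I on L0; bus BusRd; mem=5
  op17 P0: load  L0 → O/S/I on L0; bus (none); mem=5
  op18 P2: load  L2 → I/O/S on L2; bus BusRd; mem=60
  op19 P1: store L0 := 91 → I/M/I on L0; bus BusUpgr Flush; mem=60
  op20 P0: store L2 := 40 → M/I/I on L2; bus BusRdX Flush; mem=17
  op21 P2: store L1 := 31 → I/I/M on L1; bus BusRdX Flush; mem=55
  op22 P2: store L0 := 93 → I/I/M on L0; bus BusRdX Flush; mem=91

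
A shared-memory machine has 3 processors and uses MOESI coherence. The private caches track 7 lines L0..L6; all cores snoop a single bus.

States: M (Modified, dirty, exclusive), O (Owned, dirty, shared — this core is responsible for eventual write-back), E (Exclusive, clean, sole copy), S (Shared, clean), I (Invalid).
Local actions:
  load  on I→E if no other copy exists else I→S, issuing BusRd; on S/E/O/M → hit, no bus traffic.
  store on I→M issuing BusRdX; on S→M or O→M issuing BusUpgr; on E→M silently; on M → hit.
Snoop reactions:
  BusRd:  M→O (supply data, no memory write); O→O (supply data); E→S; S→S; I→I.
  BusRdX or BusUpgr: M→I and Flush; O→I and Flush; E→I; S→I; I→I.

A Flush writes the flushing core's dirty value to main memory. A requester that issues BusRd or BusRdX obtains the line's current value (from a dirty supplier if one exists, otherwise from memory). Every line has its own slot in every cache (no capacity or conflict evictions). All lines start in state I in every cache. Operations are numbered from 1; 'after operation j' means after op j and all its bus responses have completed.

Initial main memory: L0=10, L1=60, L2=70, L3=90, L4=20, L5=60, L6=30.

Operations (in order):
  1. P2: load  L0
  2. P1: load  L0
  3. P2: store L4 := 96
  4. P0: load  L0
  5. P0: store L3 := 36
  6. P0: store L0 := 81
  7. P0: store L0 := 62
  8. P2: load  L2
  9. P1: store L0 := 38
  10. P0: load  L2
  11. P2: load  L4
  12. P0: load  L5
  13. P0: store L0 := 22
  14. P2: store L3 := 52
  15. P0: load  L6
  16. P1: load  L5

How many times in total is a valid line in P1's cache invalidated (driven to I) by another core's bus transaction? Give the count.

invalidations = 2

[1] P2: load  L0 | P0:I, P1:I, P2:E(10) | bus: BusRd
[2] P1: load  L0 | P0:I, P1:S(10), P2:S(10) | bus: BusRd
[3] P2: store L4 := 96 | P0:I, P1:I, P2:M(96) | bus: BusRdX
[4] P0: load  L0 | P0:S(10), P1:S(10), P2:S(10) | bus: BusRd
[5] P0: store L3 := 36 | P0:M(36), P1:I, P2:I | bus: BusRdX
[6] P0: store L0 := 81 | P0:M(81), P1:I, P2:I | bus: BusUpgr
[7] P0: store L0 := 62 | P0:M(62), P1:I, P2:I | bus: none
[8] P2: load  L2 | P0:I, P1:I, P2:E(70) | bus: BusRd
[9] P1: store L0 := 38 | P0:I, P1:M(38), P2:I | bus: BusRdX,Flush
[10] P0: load  L2 | P0:S(70), P1:I, P2:S(70) | bus: BusRd
[11] P2: load  L4 | P0:I, P1:I, P2:M(96) | bus: none
[12] P0: load  L5 | P0:E(60), P1:I, P2:I | bus: BusRd
[13] P0: store L0 := 22 | P0:M(22), P1:I, P2:I | bus: BusRdX,Flush
[14] P2: store L3 := 52 | P0:I, P1:I, P2:M(52) | bus: BusRdX,Flush
[15] P0: load  L6 | P0:E(30), P1:I, P2:I | bus: BusRd
[16] P1: load  L5 | P0:S(60), P1:S(60), P2:I | bus: BusRd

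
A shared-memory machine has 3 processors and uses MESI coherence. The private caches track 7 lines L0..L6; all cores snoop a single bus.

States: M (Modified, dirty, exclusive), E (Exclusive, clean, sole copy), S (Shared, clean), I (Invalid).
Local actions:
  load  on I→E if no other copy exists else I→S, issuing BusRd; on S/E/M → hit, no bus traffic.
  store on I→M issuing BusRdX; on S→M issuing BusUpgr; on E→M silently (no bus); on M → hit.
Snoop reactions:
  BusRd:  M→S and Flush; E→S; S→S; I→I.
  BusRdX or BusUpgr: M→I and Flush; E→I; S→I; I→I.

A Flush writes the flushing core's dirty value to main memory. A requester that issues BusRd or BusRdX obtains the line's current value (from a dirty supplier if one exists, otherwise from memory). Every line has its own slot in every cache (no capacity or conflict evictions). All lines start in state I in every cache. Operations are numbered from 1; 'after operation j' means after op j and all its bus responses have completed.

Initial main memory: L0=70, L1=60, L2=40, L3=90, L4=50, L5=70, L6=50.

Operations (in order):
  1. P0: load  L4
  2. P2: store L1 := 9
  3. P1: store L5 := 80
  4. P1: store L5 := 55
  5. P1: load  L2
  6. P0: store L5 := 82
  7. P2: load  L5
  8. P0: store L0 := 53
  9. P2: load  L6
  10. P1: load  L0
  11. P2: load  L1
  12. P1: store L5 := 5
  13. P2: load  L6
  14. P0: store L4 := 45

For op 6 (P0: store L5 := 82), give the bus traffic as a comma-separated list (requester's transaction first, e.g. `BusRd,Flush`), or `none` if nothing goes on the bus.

1. P0: load  L4  bus=[BusRd]  L4: P0=E P1=I P2=I  mem[L4]=50
2. P2: store L1 := 9  bus=[BusRdX]  L1: P0=I P1=I P2=M  mem[L1]=60
3. P1: store L5 := 80  bus=[BusRdX]  L5: P0=I P1=M P2=I  mem[L5]=70
4. P1: store L5 := 55  bus=[-]  L5: P0=I P1=M P2=I  mem[L5]=70
5. P1: load  L2  bus=[BusRd]  L2: P0=I P1=E P2=I  mem[L2]=40
6. P0: store L5 := 82  bus=[BusRdX,Flush]  L5: P0=M P1=I P2=I  mem[L5]=55
7. P2: load  L5  bus=[BusRd,Flush]  L5: P0=S P1=I P2=S  mem[L5]=82
8. P0: store L0 := 53  bus=[BusRdX]  L0: P0=M P1=I P2=I  mem[L0]=70
9. P2: load  L6  bus=[BusRd]  L6: P0=I P1=I P2=E  mem[L6]=50
10. P1: load  L0  bus=[BusRd,Flush]  L0: P0=S P1=S P2=I  mem[L0]=53
11. P2: load  L1  bus=[-]  L1: P0=I P1=I P2=M  mem[L1]=60
12. P1: store L5 := 5  bus=[BusRdX]  L5: P0=I P1=M P2=I  mem[L5]=82
13. P2: load  L6  bus=[-]  L6: P0=I P1=I P2=E  mem[L6]=50
14. P0: store L4 := 45  bus=[-]  L4: P0=M P1=I P2=I  mem[L4]=50

bus = BusRdX,Flush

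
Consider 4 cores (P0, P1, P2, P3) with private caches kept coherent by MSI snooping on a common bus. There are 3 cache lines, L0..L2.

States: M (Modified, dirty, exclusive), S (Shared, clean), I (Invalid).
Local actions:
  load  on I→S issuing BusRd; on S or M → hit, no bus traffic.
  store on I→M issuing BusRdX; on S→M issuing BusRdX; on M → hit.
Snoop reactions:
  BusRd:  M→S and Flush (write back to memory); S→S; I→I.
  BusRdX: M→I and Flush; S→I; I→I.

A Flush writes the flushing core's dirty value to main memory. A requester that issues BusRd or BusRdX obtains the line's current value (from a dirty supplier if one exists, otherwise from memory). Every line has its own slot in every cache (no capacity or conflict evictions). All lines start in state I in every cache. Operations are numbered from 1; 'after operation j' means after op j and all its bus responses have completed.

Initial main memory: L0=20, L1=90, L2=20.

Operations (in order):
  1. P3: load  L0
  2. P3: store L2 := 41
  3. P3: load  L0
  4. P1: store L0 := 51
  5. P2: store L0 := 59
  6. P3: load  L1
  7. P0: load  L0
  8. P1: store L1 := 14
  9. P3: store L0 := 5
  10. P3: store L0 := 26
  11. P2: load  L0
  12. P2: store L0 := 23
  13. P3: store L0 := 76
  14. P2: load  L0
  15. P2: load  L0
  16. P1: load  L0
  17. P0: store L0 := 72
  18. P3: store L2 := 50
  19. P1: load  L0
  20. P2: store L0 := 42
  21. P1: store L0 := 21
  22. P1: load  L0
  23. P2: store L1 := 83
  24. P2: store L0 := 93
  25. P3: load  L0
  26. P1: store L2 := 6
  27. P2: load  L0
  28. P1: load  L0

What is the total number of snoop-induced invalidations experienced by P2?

[1] P3: load  L0 | P0:I, P1:I, P2:I, P3:S(20) | bus: BusRd
[2] P3: store L2 := 41 | P0:I, P1:I, P2:I, P3:M(41) | bus: BusRdX
[3] P3: load  L0 | P0:I, P1:I, P2:I, P3:S(20) | bus: none
[4] P1: store L0 := 51 | P0:I, P1:M(51), P2:I, P3:I | bus: BusRdX
[5] P2: store L0 := 59 | P0:I, P1:I, P2:M(59), P3:I | bus: BusRdX,Flush
[6] P3: load  L1 | P0:I, P1:I, P2:I, P3:S(90) | bus: BusRd
[7] P0: load  L0 | P0:S(59), P1:I, P2:S(59), P3:I | bus: BusRd,Flush
[8] P1: store L1 := 14 | P0:I, P1:M(14), P2:I, P3:I | bus: BusRdX
[9] P3: store L0 := 5 | P0:I, P1:I, P2:I, P3:M(5) | bus: BusRdX
[10] P3: store L0 := 26 | P0:I, P1:I, P2:I, P3:M(26) | bus: none
[11] P2: load  L0 | P0:I, P1:I, P2:S(26), P3:S(26) | bus: BusRd,Flush
[12] P2: store L0 := 23 | P0:I, P1:I, P2:M(23), P3:I | bus: BusRdX
[13] P3: store L0 := 76 | P0:I, P1:I, P2:I, P3:M(76) | bus: BusRdX,Flush
[14] P2: load  L0 | P0:I, P1:I, P2:S(76), P3:S(76) | bus: BusRd,Flush
[15] P2: load  L0 | P0:I, P1:I, P2:S(76), P3:S(76) | bus: none
[16] P1: load  L0 | P0:I, P1:S(76), P2:S(76), P3:S(76) | bus: BusRd
[17] P0: store L0 := 72 | P0:M(72), P1:I, P2:I, P3:I | bus: BusRdX
[18] P3: store L2 := 50 | P0:I, P1:I, P2:I, P3:M(50) | bus: none
[19] P1: load  L0 | P0:S(72), P1:S(72), P2:I, P3:I | bus: BusRd,Flush
[20] P2: store L0 := 42 | P0:I, P1:I, P2:M(42), P3:I | bus: BusRdX
[21] P1: store L0 := 21 | P0:I, P1:M(21), P2:I, P3:I | bus: BusRdX,Flush
[22] P1: load  L0 | P0:I, P1:M(21), P2:I, P3:I | bus: none
[23] P2: store L1 := 83 | P0:I, P1:I, P2:M(83), P3:I | bus: BusRdX,Flush
[24] P2: store L0 := 93 | P0:I, P1:I, P2:M(93), P3:I | bus: BusRdX,Flush
[25] P3: load  L0 | P0:I, P1:I, P2:S(93), P3:S(93) | bus: BusRd,Flush
[26] P1: store L2 := 6 | P0:I, P1:M(6), P2:I, P3:I | bus: BusRdX,Flush
[27] P2: load  L0 | P0:I, P1:I, P2:S(93), P3:S(93) | bus: none
[28] P1: load  L0 | P0:I, P1:S(93), P2:S(93), P3:S(93) | bus: BusRd

invalidations = 4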